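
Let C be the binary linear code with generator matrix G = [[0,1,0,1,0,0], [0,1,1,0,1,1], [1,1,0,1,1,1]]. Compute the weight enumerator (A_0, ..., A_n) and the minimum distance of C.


Weight distribution: A_0 = 1, A_2 = 1, A_3 = 3, A_4 = 2, A_5 = 1. Minimum distance d = 2.

Enumerate all 2^3 = 8 messages m ∈ F_2^3.
For each, compute codeword c = mG in F_2^6, then tally its weight.
  m = 000 → c = 000000, weight = 0.
  m = 100 → c = 010100, weight = 2.
  m = 010 → c = 011011, weight = 4.
  m = 110 → c = 001111, weight = 4.
  m = 001 → c = 110111, weight = 5.
  m = 101 → c = 100011, weight = 3.
  m = 011 → c = 101100, weight = 3.
  m = 111 → c = 111000, weight = 3.
Tally weights:
  weight 0: 1 codewords.
  weight 2: 1 codewords.
  weight 3: 3 codewords.
  weight 4: 2 codewords.
  weight 5: 1 codewords.
Minimum distance d = smallest w > 0 with A_w > 0 = 2.
Sanity: Σ A_w = 8 = 2^3 = 8 ✓.


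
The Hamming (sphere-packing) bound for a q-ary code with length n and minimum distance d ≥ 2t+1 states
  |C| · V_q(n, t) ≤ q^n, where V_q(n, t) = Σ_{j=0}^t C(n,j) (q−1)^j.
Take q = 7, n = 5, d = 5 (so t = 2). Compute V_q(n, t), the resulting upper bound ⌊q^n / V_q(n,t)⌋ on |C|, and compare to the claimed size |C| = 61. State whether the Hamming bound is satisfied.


V_q(n, t) = 391, q^n = 16807, Hamming bound = 42, |C| = 61 > bound (violated).

Step 1: Compute V_q(n, t) = Σ_{j=0}^2 C(n, j) (q−1)^j.
  j = 0: C(5,0)·(6)^0 = 1·1 = 1.
  j = 1: C(5,1)·(6)^1 = 5·6 = 30.
  j = 2: C(5,2)·(6)^2 = 10·36 = 360.
  V_q(n, t) = 1 + 30 + 360 = 391.
Step 2: q^n = 7^5 = 16807.
Step 3: Hamming bound ⌊q^n / V_q(n,t)⌋ = ⌊16807/391⌋ = 42.
Step 4: Compare |C| = 61 to 42: violated.
The claimed |C| lies above the Hamming bound, so no 7-ary code of length 5 with d ≥ 5 can have 61 codewords.


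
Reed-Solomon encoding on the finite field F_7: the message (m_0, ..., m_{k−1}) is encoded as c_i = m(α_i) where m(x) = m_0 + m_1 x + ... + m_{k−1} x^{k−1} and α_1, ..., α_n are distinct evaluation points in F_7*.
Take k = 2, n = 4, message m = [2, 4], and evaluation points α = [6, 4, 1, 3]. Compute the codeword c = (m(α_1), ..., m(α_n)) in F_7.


c = [5, 4, 6, 0]

Message polynomial: m(x) = 2 + 4·x (mod 7).
For each evaluation point α_i, compute m(α_i) mod 7:
  α_1 = 6: Horner steps 4 → 5, so m(6) = 5.
  α_2 = 4: Horner steps 4 → 4, so m(4) = 4.
  α_3 = 1: Horner steps 4 → 6, so m(1) = 6.
  α_4 = 3: Horner steps 4 → 0, so m(3) = 0.
Codeword c = [5, 4, 6, 0] ∈ F_7^4.


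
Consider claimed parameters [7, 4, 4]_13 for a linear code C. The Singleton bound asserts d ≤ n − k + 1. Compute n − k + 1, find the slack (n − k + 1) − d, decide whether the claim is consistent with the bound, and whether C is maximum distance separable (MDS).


Singleton RHS = n − k + 1 = 4, slack = 0, bound satisfied, MDS.

Singleton bound: d ≤ n − k + 1.
Here n = 7, k = 4, so n − k + 1 = 4.
Given d = 4, check d ≤ 4: YES.
Slack = (n − k + 1) − d = 0.
The code is MDS (slack = 0).
Description: the claimed parameters are [7, 4, 4]_13; such a code would be MDS (meets Singleton bound).


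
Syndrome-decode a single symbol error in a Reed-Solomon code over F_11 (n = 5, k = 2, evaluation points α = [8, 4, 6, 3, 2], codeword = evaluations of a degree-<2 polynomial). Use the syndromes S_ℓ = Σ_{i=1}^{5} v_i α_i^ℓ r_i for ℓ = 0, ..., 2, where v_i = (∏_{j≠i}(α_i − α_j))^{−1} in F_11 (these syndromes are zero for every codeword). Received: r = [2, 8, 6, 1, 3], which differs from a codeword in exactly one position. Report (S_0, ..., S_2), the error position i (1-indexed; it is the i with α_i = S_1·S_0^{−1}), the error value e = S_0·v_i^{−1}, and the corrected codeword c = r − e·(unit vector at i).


S = (4, 5, 9), error at position 2, error magnitude e = 9, c = [2, 10, 6, 1, 3].

Step 1: column multipliers v_i = (∏_{j≠i}(α_i − α_j))^{−1} mod 11.
  i = 1 (α = 8): (8−4)(8−6)(8−3)(8−2) = 4·2·5·6 = 240 ≡ 9, so v_1 = 9^{−1} = 5 (mod 11).
  i = 2 (α = 4): (4−8)(4−6)(4−3)(4−2) = (−4)·(−2)·1·2 = 16 ≡ 5, so v_2 = 5^{−1} = 9 (mod 11).
  i = 3 (α = 6): (6−8)(6−4)(6−3)(6−2) = (−2)·2·3·4 = −48 ≡ 7, so v_3 = 7^{−1} = 8 (mod 11).
  i = 4 (α = 3): (3−8)(3−4)(3−6)(3−2) = (−5)·(−1)·(−3)·1 = −15 ≡ 7, so v_4 = 7^{−1} = 8 (mod 11).
  i = 5 (α = 2): (2−8)(2−4)(2−6)(2−3) = (−6)·(−2)·(−4)·(−1) = 48 ≡ 4, so v_5 = 4^{−1} = 3 (mod 11).
  v = [5, 9, 8, 8, 3].
Step 2: syndromes of r = [2, 8, 6, 1, 3] (all sums mod 11).
  S_0 = Σ v_i r_i = 5·2 + 9·8 + 8·6 + 8·1 + 3·3 = 147 ≡ 4.
  S_1 = Σ v_i α_i r_i = 5·8·2 + 9·4·8 + 8·6·6 + 8·3·1 + 3·2·3 = 698 ≡ 5.
  α_i^2 mod 11 = [9, 5, 3, 9, 4].
  S_2 = Σ v_i α_i^2 r_i = 5·9·2 + 9·5·8 + 8·3·6 + 8·9·1 + 3·4·3 = 702 ≡ 9.
  S = (4, 5, 9) ≠ 0, so r is not a codeword (an error is present).
Step 3: locate the error. For a single error e at position i, S_ℓ = v_i·e·α_i^ℓ, so α_err = S_1/S_0.
  S_0^{−1} = 4^{−1} = 3 (mod 11), so α_err = 5·3 = 15 ≡ 4 = α_2. Error position i = 2.
  Consistency check: S_2/S_1 = 9·9 = 81 ≡ 4 = α_err ✓ (single-error assumption holds).
Step 4: error magnitude e = S_0/v_2 = S_0·∏_{j≠2}(α_2 − α_j) = 4·5 = 20 ≡ 9 (mod 11).
Step 5: correct position 2: c_2 = r_2 − e = 8 − 9 ≡ 10 (mod 11). Hence c = [2, 10, 6, 1, 3].
  Check: interpolating c through the α_i gives m(x) = 7 + 9·x (degree < 2) with m(α_i) = c_i for every i, so c is indeed a codeword.


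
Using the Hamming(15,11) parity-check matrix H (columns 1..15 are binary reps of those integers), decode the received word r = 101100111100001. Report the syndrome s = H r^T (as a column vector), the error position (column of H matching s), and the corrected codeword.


s = (0, 1, 0, 1)^T, error position = 5, corrected codeword c = 101110111100001

Compute s = H r^T mod 2 one row at a time:
  s_1 = 1 + 1 + 1 + 0 + 0 + 0 + 0 + 1 = 4 ≡ 0 (mod 2).
  s_2 = 1 + 0 + 0 + 1 + 0 + 0 + 0 + 1 = 3 ≡ 1 (mod 2).
  s_3 = 0 + 1 + 0 + 1 + 1 + 0 + 0 + 1 = 4 ≡ 0 (mod 2).
  s_4 = 1 + 1 + 0 + 1 + 1 + 0 + 0 + 1 = 5 ≡ 1 (mod 2).
s = (0, 1, 0, 1)^T — this equals column 5 of H (binary 0101), so error is at position 5.
Correct: flip bit 5 of r = 101100111100001 to get c = 101110111100001.


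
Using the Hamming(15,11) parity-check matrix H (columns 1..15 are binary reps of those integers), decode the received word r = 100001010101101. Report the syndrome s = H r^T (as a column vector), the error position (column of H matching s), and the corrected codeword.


s = (1, 0, 1, 1)^T, error position = 11, corrected codeword c = 100001010111101

Compute s = H r^T mod 2 one row at a time:
  s_1 = 1 + 0 + 1 + 0 + 1 + 1 + 0 + 1 = 5 ≡ 1 (mod 2).
  s_2 = 0 + 0 + 1 + 0 + 1 + 1 + 0 + 1 = 4 ≡ 0 (mod 2).
  s_3 = 0 + 0 + 1 + 0 + 1 + 0 + 0 + 1 = 3 ≡ 1 (mod 2).
  s_4 = 1 + 0 + 0 + 0 + 0 + 0 + 1 + 1 = 3 ≡ 1 (mod 2).
s = (1, 0, 1, 1)^T — this equals column 11 of H (binary 1011), so error is at position 11.
Correct: flip bit 11 of r = 100001010101101 to get c = 100001010111101.


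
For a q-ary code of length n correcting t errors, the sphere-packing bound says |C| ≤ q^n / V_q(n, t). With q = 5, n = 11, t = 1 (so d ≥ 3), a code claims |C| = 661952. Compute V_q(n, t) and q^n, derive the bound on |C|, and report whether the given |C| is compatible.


V_q(n, t) = 45, q^n = 48828125, Hamming bound = 1085069, |C| = 661952 ≤ bound (satisfied).

Step 1: Compute V_q(n, t) = Σ_{j=0}^1 C(n, j) (q−1)^j.
  j = 0: C(11,0)·(4)^0 = 1·1 = 1.
  j = 1: C(11,1)·(4)^1 = 11·4 = 44.
  V_q(n, t) = 1 + 44 = 45.
Step 2: q^n = 5^11 = 48828125.
Step 3: Hamming bound ⌊q^n / V_q(n,t)⌋ = ⌊48828125/45⌋ = 1085069.
Step 4: Compare |C| = 661952 to 1085069: satisfied.
The claimed |C| lies below the Hamming bound.


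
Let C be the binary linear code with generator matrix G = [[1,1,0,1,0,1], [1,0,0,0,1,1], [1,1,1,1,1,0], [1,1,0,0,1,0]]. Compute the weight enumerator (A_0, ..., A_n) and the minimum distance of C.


Weight distribution: A_0 = 1, A_2 = 4, A_3 = 6, A_4 = 3, A_5 = 2. Minimum distance d = 2.

Enumerate all 2^4 = 16 messages m ∈ F_2^4.
For each, compute codeword c = mG in F_2^6, then tally its weight.
  m = 0000 → c = 000000, weight = 0.
  m = 1000 → c = 110101, weight = 4.
  m = 0100 → c = 100011, weight = 3.
  m = 1100 → c = 010110, weight = 3.
  m = 0010 → c = 111110, weight = 5.
  m = 1010 → c = 001011, weight = 3.
  m = 0110 → c = 011101, weight = 4.
  m = 1110 → c = 101000, weight = 2.
  m = 0001 → c = 110010, weight = 3.
  m = 1001 → c = 000111, weight = 3.
  m = 0101 → c = 010001, weight = 2.
  m = 1101 → c = 100100, weight = 2.
  m = 0011 → c = 001100, weight = 2.
  m = 1011 → c = 111001, weight = 4.
  m = 0111 → c = 101111, weight = 5.
  m = 1111 → c = 011010, weight = 3.
Tally weights:
  weight 0: 1 codewords.
  weight 2: 4 codewords.
  weight 3: 6 codewords.
  weight 4: 3 codewords.
  weight 5: 2 codewords.
Minimum distance d = smallest w > 0 with A_w > 0 = 2.
Sanity: Σ A_w = 16 = 2^4 = 16 ✓.


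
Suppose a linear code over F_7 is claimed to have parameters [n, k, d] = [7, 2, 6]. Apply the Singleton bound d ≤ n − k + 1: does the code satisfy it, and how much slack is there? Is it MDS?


Singleton RHS = n − k + 1 = 6, slack = 0, bound satisfied, MDS.

Singleton bound: d ≤ n − k + 1.
Here n = 7, k = 2, so n − k + 1 = 6.
Given d = 6, check d ≤ 6: YES.
Slack = (n − k + 1) − d = 0.
The code is MDS (slack = 0).
Description: the claimed parameters are [7, 2, 6]_7; such a code would be MDS (meets Singleton bound).


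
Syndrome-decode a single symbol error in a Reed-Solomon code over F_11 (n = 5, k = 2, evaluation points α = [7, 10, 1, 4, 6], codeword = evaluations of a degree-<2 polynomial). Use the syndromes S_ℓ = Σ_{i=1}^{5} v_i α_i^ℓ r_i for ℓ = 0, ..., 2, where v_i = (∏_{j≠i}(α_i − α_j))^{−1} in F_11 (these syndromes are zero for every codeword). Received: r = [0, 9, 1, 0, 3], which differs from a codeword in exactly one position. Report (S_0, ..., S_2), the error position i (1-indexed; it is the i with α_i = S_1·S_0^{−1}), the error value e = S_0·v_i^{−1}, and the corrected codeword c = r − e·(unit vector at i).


S = (1, 7, 5), error at position 1, error magnitude e = 1, c = [10, 9, 1, 0, 3].

Step 1: column multipliers v_i = (∏_{j≠i}(α_i − α_j))^{−1} mod 11.
  i = 1 (α = 7): (7−10)(7−1)(7−4)(7−6) = (−3)·6·3·1 = −54 ≡ 1, so v_1 = 1^{−1} = 1 (mod 11).
  i = 2 (α = 10): (10−7)(10−1)(10−4)(10−6) = 3·9·6·4 = 648 ≡ 10, so v_2 = 10^{−1} = 10 (mod 11).
  i = 3 (α = 1): (1−7)(1−10)(1−4)(1−6) = (−6)·(−9)·(−3)·(−5) = 810 ≡ 7, so v_3 = 7^{−1} = 8 (mod 11).
  i = 4 (α = 4): (4−7)(4−10)(4−1)(4−6) = (−3)·(−6)·3·(−2) = −108 ≡ 2, so v_4 = 2^{−1} = 6 (mod 11).
  i = 5 (α = 6): (6−7)(6−10)(6−1)(6−4) = (−1)·(−4)·5·2 = 40 ≡ 7, so v_5 = 7^{−1} = 8 (mod 11).
  v = [1, 10, 8, 6, 8].
Step 2: syndromes of r = [0, 9, 1, 0, 3] (all sums mod 11).
  S_0 = Σ v_i r_i = 1·0 + 10·9 + 8·1 + 6·0 + 8·3 = 122 ≡ 1.
  S_1 = Σ v_i α_i r_i = 1·7·0 + 10·10·9 + 8·1·1 + 6·4·0 + 8·6·3 = 1052 ≡ 7.
  α_i^2 mod 11 = [5, 1, 1, 5, 3].
  S_2 = Σ v_i α_i^2 r_i = 1·5·0 + 10·1·9 + 8·1·1 + 6·5·0 + 8·3·3 = 170 ≡ 5.
  S = (1, 7, 5) ≠ 0, so r is not a codeword (an error is present).
Step 3: locate the error. For a single error e at position i, S_ℓ = v_i·e·α_i^ℓ, so α_err = S_1/S_0.
  S_0^{−1} = 1^{−1} = 1 (mod 11), so α_err = 7·1 = 7 ≡ 7 = α_1. Error position i = 1.
  Consistency check: S_2/S_1 = 5·8 = 40 ≡ 7 = α_err ✓ (single-error assumption holds).
Step 4: error magnitude e = S_0/v_1 = S_0·∏_{j≠1}(α_1 − α_j) = 1·1 = 1 ≡ 1 (mod 11).
Step 5: correct position 1: c_1 = r_1 − e = 0 − 1 ≡ 10 (mod 11). Hence c = [10, 9, 1, 0, 3].
  Check: interpolating c through the α_i gives m(x) = 5 + 7·x (degree < 2) with m(α_i) = c_i for every i, so c is indeed a codeword.


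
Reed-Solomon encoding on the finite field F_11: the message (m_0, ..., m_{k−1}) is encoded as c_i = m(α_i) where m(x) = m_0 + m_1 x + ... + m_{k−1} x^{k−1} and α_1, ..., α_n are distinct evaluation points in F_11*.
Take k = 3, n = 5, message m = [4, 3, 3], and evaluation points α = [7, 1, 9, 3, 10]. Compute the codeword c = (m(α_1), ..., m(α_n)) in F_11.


c = [7, 10, 10, 7, 4]

Message polynomial: m(x) = 4 + 3·x + 3·x^2 (mod 11).
For each evaluation point α_i, compute m(α_i) mod 11:
  α_1 = 7: Horner steps 3 → 2 → 7, so m(7) = 7.
  α_2 = 1: Horner steps 3 → 6 → 10, so m(1) = 10.
  α_3 = 9: Horner steps 3 → 8 → 10, so m(9) = 10.
  α_4 = 3: Horner steps 3 → 1 → 7, so m(3) = 7.
  α_5 = 10: Horner steps 3 → 0 → 4, so m(10) = 4.
Codeword c = [7, 10, 10, 7, 4] ∈ F_11^5.


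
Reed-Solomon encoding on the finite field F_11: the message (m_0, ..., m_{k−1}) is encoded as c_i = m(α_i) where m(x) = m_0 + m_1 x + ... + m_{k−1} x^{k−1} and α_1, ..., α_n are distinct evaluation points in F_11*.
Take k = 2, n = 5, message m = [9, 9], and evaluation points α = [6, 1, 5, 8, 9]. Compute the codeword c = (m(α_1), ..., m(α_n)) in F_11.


c = [8, 7, 10, 4, 2]

Message polynomial: m(x) = 9 + 9·x (mod 11).
For each evaluation point α_i, compute m(α_i) mod 11:
  α_1 = 6: Horner steps 9 → 8, so m(6) = 8.
  α_2 = 1: Horner steps 9 → 7, so m(1) = 7.
  α_3 = 5: Horner steps 9 → 10, so m(5) = 10.
  α_4 = 8: Horner steps 9 → 4, so m(8) = 4.
  α_5 = 9: Horner steps 9 → 2, so m(9) = 2.
Codeword c = [8, 7, 10, 4, 2] ∈ F_11^5.


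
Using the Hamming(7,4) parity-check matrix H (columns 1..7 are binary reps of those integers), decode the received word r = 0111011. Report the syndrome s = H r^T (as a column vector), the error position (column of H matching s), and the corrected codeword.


s = (1, 0, 0)^T, error position = 4, corrected codeword c = 0110011

Compute s = H r^T mod 2 one row at a time:
  s_1 = 1 + 0 + 1 + 1 = 3 ≡ 1 (mod 2).
  s_2 = 1 + 1 + 1 + 1 = 4 ≡ 0 (mod 2).
  s_3 = 0 + 1 + 0 + 1 = 2 ≡ 0 (mod 2).
s = (1, 0, 0)^T — this equals column 4 of H (binary 100), so error is at position 4.
Correct: flip bit 4 of r = 0111011 to get c = 0110011.


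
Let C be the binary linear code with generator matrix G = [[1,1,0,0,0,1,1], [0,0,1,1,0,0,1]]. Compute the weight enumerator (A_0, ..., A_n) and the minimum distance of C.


Weight distribution: A_0 = 1, A_3 = 1, A_4 = 1, A_5 = 1. Minimum distance d = 3.

Enumerate all 2^2 = 4 messages m ∈ F_2^2.
For each, compute codeword c = mG in F_2^7, then tally its weight.
  m = 00 → c = 0000000, weight = 0.
  m = 10 → c = 1100011, weight = 4.
  m = 01 → c = 0011001, weight = 3.
  m = 11 → c = 1111010, weight = 5.
Tally weights:
  weight 0: 1 codewords.
  weight 3: 1 codewords.
  weight 4: 1 codewords.
  weight 5: 1 codewords.
Minimum distance d = smallest w > 0 with A_w > 0 = 3.
Sanity: Σ A_w = 4 = 2^2 = 4 ✓.


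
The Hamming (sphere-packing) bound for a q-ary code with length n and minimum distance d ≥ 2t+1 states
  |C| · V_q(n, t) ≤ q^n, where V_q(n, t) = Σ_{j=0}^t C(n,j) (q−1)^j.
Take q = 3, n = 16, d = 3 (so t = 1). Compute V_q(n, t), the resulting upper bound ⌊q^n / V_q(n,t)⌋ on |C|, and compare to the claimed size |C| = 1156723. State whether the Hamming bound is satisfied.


V_q(n, t) = 33, q^n = 43046721, Hamming bound = 1304446, |C| = 1156723 ≤ bound (satisfied).

Step 1: Compute V_q(n, t) = Σ_{j=0}^1 C(n, j) (q−1)^j.
  j = 0: C(16,0)·(2)^0 = 1·1 = 1.
  j = 1: C(16,1)·(2)^1 = 16·2 = 32.
  V_q(n, t) = 1 + 32 = 33.
Step 2: q^n = 3^16 = 43046721.
Step 3: Hamming bound ⌊q^n / V_q(n,t)⌋ = ⌊43046721/33⌋ = 1304446.
Step 4: Compare |C| = 1156723 to 1304446: satisfied.
The claimed |C| lies below the Hamming bound.


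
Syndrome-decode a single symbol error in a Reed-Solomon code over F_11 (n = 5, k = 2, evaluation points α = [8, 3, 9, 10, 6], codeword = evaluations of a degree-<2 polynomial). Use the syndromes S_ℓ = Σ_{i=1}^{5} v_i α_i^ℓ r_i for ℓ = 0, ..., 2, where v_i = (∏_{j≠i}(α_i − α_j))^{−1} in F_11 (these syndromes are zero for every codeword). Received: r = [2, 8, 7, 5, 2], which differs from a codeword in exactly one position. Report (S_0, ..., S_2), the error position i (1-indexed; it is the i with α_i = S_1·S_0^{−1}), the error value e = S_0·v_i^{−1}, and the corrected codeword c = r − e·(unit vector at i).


S = (9, 6, 4), error at position 1, error magnitude e = 4, c = [9, 8, 7, 5, 2].

Step 1: column multipliers v_i = (∏_{j≠i}(α_i − α_j))^{−1} mod 11.
  i = 1 (α = 8): (8−3)(8−9)(8−10)(8−6) = 5·(−1)·(−2)·2 = 20 ≡ 9, so v_1 = 9^{−1} = 5 (mod 11).
  i = 2 (α = 3): (3−8)(3−9)(3−10)(3−6) = (−5)·(−6)·(−7)·(−3) = 630 ≡ 3, so v_2 = 3^{−1} = 4 (mod 11).
  i = 3 (α = 9): (9−8)(9−3)(9−10)(9−6) = 1·6·(−1)·3 = −18 ≡ 4, so v_3 = 4^{−1} = 3 (mod 11).
  i = 4 (α = 10): (10−8)(10−3)(10−9)(10−6) = 2·7·1·4 = 56 ≡ 1, so v_4 = 1^{−1} = 1 (mod 11).
  i = 5 (α = 6): (6−8)(6−3)(6−9)(6−10) = (−2)·3·(−3)·(−4) = −72 ≡ 5, so v_5 = 5^{−1} = 9 (mod 11).
  v = [5, 4, 3, 1, 9].
Step 2: syndromes of r = [2, 8, 7, 5, 2] (all sums mod 11).
  S_0 = Σ v_i r_i = 5·2 + 4·8 + 3·7 + 1·5 + 9·2 = 86 ≡ 9.
  S_1 = Σ v_i α_i r_i = 5·8·2 + 4·3·8 + 3·9·7 + 1·10·5 + 9·6·2 = 523 ≡ 6.
  α_i^2 mod 11 = [9, 9, 4, 1, 3].
  S_2 = Σ v_i α_i^2 r_i = 5·9·2 + 4·9·8 + 3·4·7 + 1·1·5 + 9·3·2 = 521 ≡ 4.
  S = (9, 6, 4) ≠ 0, so r is not a codeword (an error is present).
Step 3: locate the error. For a single error e at position i, S_ℓ = v_i·e·α_i^ℓ, so α_err = S_1/S_0.
  S_0^{−1} = 9^{−1} = 5 (mod 11), so α_err = 6·5 = 30 ≡ 8 = α_1. Error position i = 1.
  Consistency check: S_2/S_1 = 4·2 = 8 ≡ 8 = α_err ✓ (single-error assumption holds).
Step 4: error magnitude e = S_0/v_1 = S_0·∏_{j≠1}(α_1 − α_j) = 9·9 = 81 ≡ 4 (mod 11).
Step 5: correct position 1: c_1 = r_1 − e = 2 − 4 ≡ 9 (mod 11). Hence c = [9, 8, 7, 5, 2].
  Check: interpolating c through the α_i gives m(x) = 3 + 9·x (degree < 2) with m(α_i) = c_i for every i, so c is indeed a codeword.


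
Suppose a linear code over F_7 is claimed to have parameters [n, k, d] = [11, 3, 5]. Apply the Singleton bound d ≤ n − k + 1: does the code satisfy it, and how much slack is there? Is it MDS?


Singleton RHS = n − k + 1 = 9, slack = 4, bound satisfied, not MDS.

Singleton bound: d ≤ n − k + 1.
Here n = 11, k = 3, so n − k + 1 = 9.
Given d = 5, check d ≤ 9: YES.
Slack = (n − k + 1) − d = 4.
The code is NOT MDS (slack = 4 > 0).
Description: the claimed parameters are [11, 3, 5]_7; such a code would be non-MDS.


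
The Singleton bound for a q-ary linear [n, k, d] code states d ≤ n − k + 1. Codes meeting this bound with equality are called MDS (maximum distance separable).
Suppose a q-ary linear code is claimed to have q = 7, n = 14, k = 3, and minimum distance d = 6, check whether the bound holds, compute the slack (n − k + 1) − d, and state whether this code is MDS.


Singleton RHS = n − k + 1 = 12, slack = 6, bound satisfied, not MDS.

Singleton bound: d ≤ n − k + 1.
Here n = 14, k = 3, so n − k + 1 = 12.
Given d = 6, check d ≤ 12: YES.
Slack = (n − k + 1) − d = 6.
The code is NOT MDS (slack = 6 > 0).
Description: the claimed parameters are [14, 3, 6]_7; such a code would be non-MDS.


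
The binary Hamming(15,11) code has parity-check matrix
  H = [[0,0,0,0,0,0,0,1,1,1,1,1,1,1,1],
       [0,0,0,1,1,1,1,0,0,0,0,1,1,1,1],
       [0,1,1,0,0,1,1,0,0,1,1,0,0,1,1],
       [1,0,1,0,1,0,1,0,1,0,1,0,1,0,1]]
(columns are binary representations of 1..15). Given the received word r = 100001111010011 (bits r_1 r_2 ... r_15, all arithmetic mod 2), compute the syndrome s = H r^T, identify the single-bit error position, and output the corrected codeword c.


s = (1, 0, 1, 1)^T, error position = 11, corrected codeword c = 100001111000011

Compute s = H r^T mod 2 one row at a time:
  s_1 = 1 + 1 + 0 + 1 + 0 + 0 + 1 + 1 = 5 ≡ 1 (mod 2).
  s_2 = 0 + 0 + 1 + 1 + 0 + 0 + 1 + 1 = 4 ≡ 0 (mod 2).
  s_3 = 0 + 0 + 1 + 1 + 0 + 1 + 1 + 1 = 5 ≡ 1 (mod 2).
  s_4 = 1 + 0 + 0 + 1 + 1 + 1 + 0 + 1 = 5 ≡ 1 (mod 2).
s = (1, 0, 1, 1)^T — this equals column 11 of H (binary 1011), so error is at position 11.
Correct: flip bit 11 of r = 100001111010011 to get c = 100001111000011.


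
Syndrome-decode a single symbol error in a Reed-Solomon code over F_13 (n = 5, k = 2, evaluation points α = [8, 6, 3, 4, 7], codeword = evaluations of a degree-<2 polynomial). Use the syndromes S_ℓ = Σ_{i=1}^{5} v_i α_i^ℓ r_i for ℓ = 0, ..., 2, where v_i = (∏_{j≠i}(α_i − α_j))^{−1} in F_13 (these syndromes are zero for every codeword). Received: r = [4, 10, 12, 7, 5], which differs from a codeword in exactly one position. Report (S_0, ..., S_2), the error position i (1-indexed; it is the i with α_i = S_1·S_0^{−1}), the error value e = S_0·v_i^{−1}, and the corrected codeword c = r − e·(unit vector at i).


S = (4, 6, 9), error at position 1, error magnitude e = 4, c = [0, 10, 12, 7, 5].

Step 1: column multipliers v_i = (∏_{j≠i}(α_i − α_j))^{−1} mod 13.
  i = 1 (α = 8): (8−6)(8−3)(8−4)(8−7) = 2·5·4·1 = 40 ≡ 1, so v_1 = 1^{−1} = 1 (mod 13).
  i = 2 (α = 6): (6−8)(6−3)(6−4)(6−7) = (−2)·3·2·(−1) = 12 ≡ 12, so v_2 = 12^{−1} = 12 (mod 13).
  i = 3 (α = 3): (3−8)(3−6)(3−4)(3−7) = (−5)·(−3)·(−1)·(−4) = 60 ≡ 8, so v_3 = 8^{−1} = 5 (mod 13).
  i = 4 (α = 4): (4−8)(4−6)(4−3)(4−7) = (−4)·(−2)·1·(−3) = −24 ≡ 2, so v_4 = 2^{−1} = 7 (mod 13).
  i = 5 (α = 7): (7−8)(7−6)(7−3)(7−4) = (−1)·1·4·3 = −12 ≡ 1, so v_5 = 1^{−1} = 1 (mod 13).
  v = [1, 12, 5, 7, 1].
Step 2: syndromes of r = [4, 10, 12, 7, 5] (all sums mod 13).
  S_0 = Σ v_i r_i = 1·4 + 12·10 + 5·12 + 7·7 + 1·5 = 238 ≡ 4.
  S_1 = Σ v_i α_i r_i = 1·8·4 + 12·6·10 + 5·3·12 + 7·4·7 + 1·7·5 = 1163 ≡ 6.
  α_i^2 mod 13 = [12, 10, 9, 3, 10].
  S_2 = Σ v_i α_i^2 r_i = 1·12·4 + 12·10·10 + 5·9·12 + 7·3·7 + 1·10·5 = 1985 ≡ 9.
  S = (4, 6, 9) ≠ 0, so r is not a codeword (an error is present).
Step 3: locate the error. For a single error e at position i, S_ℓ = v_i·e·α_i^ℓ, so α_err = S_1/S_0.
  S_0^{−1} = 4^{−1} = 10 (mod 13), so α_err = 6·10 = 60 ≡ 8 = α_1. Error position i = 1.
  Consistency check: S_2/S_1 = 9·11 = 99 ≡ 8 = α_err ✓ (single-error assumption holds).
Step 4: error magnitude e = S_0/v_1 = S_0·∏_{j≠1}(α_1 − α_j) = 4·1 = 4 ≡ 4 (mod 13).
Step 5: correct position 1: c_1 = r_1 − e = 4 − 4 ≡ 0 (mod 13). Hence c = [0, 10, 12, 7, 5].
  Check: interpolating c through the α_i gives m(x) = 1 + 8·x (degree < 2) with m(α_i) = c_i for every i, so c is indeed a codeword.


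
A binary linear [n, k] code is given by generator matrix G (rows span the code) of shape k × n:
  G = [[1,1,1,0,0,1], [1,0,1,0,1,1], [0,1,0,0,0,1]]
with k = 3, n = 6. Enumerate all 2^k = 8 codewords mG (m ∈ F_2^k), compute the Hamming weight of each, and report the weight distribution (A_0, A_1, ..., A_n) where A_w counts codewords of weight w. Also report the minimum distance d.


Weight distribution: A_0 = 1, A_2 = 4, A_4 = 3. Minimum distance d = 2.

Enumerate all 2^3 = 8 messages m ∈ F_2^3.
For each, compute codeword c = mG in F_2^6, then tally its weight.
  m = 000 → c = 000000, weight = 0.
  m = 100 → c = 111001, weight = 4.
  m = 010 → c = 101011, weight = 4.
  m = 110 → c = 010010, weight = 2.
  m = 001 → c = 010001, weight = 2.
  m = 101 → c = 101000, weight = 2.
  m = 011 → c = 111010, weight = 4.
  m = 111 → c = 000011, weight = 2.
Tally weights:
  weight 0: 1 codewords.
  weight 2: 4 codewords.
  weight 4: 3 codewords.
Minimum distance d = smallest w > 0 with A_w > 0 = 2.
Sanity: Σ A_w = 8 = 2^3 = 8 ✓.


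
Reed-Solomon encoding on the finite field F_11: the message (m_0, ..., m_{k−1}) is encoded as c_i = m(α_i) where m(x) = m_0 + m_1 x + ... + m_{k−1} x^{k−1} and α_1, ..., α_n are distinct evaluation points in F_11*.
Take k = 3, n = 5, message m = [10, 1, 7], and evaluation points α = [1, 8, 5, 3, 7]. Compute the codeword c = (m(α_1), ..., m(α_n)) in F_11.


c = [7, 4, 3, 10, 8]

Message polynomial: m(x) = 10 + 1·x + 7·x^2 (mod 11).
For each evaluation point α_i, compute m(α_i) mod 11:
  α_1 = 1: Horner steps 7 → 8 → 7, so m(1) = 7.
  α_2 = 8: Horner steps 7 → 2 → 4, so m(8) = 4.
  α_3 = 5: Horner steps 7 → 3 → 3, so m(5) = 3.
  α_4 = 3: Horner steps 7 → 0 → 10, so m(3) = 10.
  α_5 = 7: Horner steps 7 → 6 → 8, so m(7) = 8.
Codeword c = [7, 4, 3, 10, 8] ∈ F_11^5.


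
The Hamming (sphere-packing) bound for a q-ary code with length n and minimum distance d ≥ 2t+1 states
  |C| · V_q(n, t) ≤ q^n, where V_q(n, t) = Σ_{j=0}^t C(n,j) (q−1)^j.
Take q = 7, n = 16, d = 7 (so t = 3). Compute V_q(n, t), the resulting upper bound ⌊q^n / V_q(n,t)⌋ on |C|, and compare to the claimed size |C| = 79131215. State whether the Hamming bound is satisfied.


V_q(n, t) = 125377, q^n = 33232930569601, Hamming bound = 265064011, |C| = 79131215 ≤ bound (satisfied).

Step 1: Compute V_q(n, t) = Σ_{j=0}^3 C(n, j) (q−1)^j.
  j = 0: C(16,0)·(6)^0 = 1·1 = 1.
  j = 1: C(16,1)·(6)^1 = 16·6 = 96.
  j = 2: C(16,2)·(6)^2 = 120·36 = 4320.
  j = 3: C(16,3)·(6)^3 = 560·216 = 120960.
  V_q(n, t) = 1 + 96 + 4320 + 120960 = 125377.
Step 2: q^n = 7^16 = 33232930569601.
Step 3: Hamming bound ⌊q^n / V_q(n,t)⌋ = ⌊33232930569601/125377⌋ = 265064011.
Step 4: Compare |C| = 79131215 to 265064011: satisfied.
The claimed |C| lies below the Hamming bound.


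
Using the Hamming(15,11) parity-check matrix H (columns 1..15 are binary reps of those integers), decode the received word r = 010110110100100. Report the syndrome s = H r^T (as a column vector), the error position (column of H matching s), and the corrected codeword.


s = (1, 0, 1, 1)^T, error position = 11, corrected codeword c = 010110110110100

Compute s = H r^T mod 2 one row at a time:
  s_1 = 1 + 0 + 1 + 0 + 0 + 1 + 0 + 0 = 3 ≡ 1 (mod 2).
  s_2 = 1 + 1 + 0 + 1 + 0 + 1 + 0 + 0 = 4 ≡ 0 (mod 2).
  s_3 = 1 + 0 + 0 + 1 + 1 + 0 + 0 + 0 = 3 ≡ 1 (mod 2).
  s_4 = 0 + 0 + 1 + 1 + 0 + 0 + 1 + 0 = 3 ≡ 1 (mod 2).
s = (1, 0, 1, 1)^T — this equals column 11 of H (binary 1011), so error is at position 11.
Correct: flip bit 11 of r = 010110110100100 to get c = 010110110110100.


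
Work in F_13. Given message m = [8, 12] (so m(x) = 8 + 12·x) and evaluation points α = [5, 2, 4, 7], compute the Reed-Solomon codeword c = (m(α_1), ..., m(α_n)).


c = [3, 6, 4, 1]

Message polynomial: m(x) = 8 + 12·x (mod 13).
For each evaluation point α_i, compute m(α_i) mod 13:
  α_1 = 5: Horner steps 12 → 3, so m(5) = 3.
  α_2 = 2: Horner steps 12 → 6, so m(2) = 6.
  α_3 = 4: Horner steps 12 → 4, so m(4) = 4.
  α_4 = 7: Horner steps 12 → 1, so m(7) = 1.
Codeword c = [3, 6, 4, 1] ∈ F_13^4.


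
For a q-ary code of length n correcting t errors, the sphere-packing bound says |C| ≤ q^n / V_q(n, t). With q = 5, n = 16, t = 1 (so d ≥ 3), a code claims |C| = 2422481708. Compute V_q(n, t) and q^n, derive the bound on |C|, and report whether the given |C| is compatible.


V_q(n, t) = 65, q^n = 152587890625, Hamming bound = 2347506009, |C| = 2422481708 > bound (violated).

Step 1: Compute V_q(n, t) = Σ_{j=0}^1 C(n, j) (q−1)^j.
  j = 0: C(16,0)·(4)^0 = 1·1 = 1.
  j = 1: C(16,1)·(4)^1 = 16·4 = 64.
  V_q(n, t) = 1 + 64 = 65.
Step 2: q^n = 5^16 = 152587890625.
Step 3: Hamming bound ⌊q^n / V_q(n,t)⌋ = ⌊152587890625/65⌋ = 2347506009.
Step 4: Compare |C| = 2422481708 to 2347506009: violated.
The claimed |C| lies above the Hamming bound, so no 5-ary code of length 16 with d ≥ 3 can have 2422481708 codewords.


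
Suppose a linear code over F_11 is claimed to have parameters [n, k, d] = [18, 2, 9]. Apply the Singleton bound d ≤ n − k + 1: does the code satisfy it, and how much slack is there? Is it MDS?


Singleton RHS = n − k + 1 = 17, slack = 8, bound satisfied, not MDS.

Singleton bound: d ≤ n − k + 1.
Here n = 18, k = 2, so n − k + 1 = 17.
Given d = 9, check d ≤ 17: YES.
Slack = (n − k + 1) − d = 8.
The code is NOT MDS (slack = 8 > 0).
Description: the claimed parameters are [18, 2, 9]_11; such a code would be non-MDS.


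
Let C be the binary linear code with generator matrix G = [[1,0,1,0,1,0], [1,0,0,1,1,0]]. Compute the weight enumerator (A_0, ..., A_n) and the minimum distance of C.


Weight distribution: A_0 = 1, A_2 = 1, A_3 = 2. Minimum distance d = 2.

Enumerate all 2^2 = 4 messages m ∈ F_2^2.
For each, compute codeword c = mG in F_2^6, then tally its weight.
  m = 00 → c = 000000, weight = 0.
  m = 10 → c = 101010, weight = 3.
  m = 01 → c = 100110, weight = 3.
  m = 11 → c = 001100, weight = 2.
Tally weights:
  weight 0: 1 codewords.
  weight 2: 1 codewords.
  weight 3: 2 codewords.
Minimum distance d = smallest w > 0 with A_w > 0 = 2.
Sanity: Σ A_w = 4 = 2^2 = 4 ✓.


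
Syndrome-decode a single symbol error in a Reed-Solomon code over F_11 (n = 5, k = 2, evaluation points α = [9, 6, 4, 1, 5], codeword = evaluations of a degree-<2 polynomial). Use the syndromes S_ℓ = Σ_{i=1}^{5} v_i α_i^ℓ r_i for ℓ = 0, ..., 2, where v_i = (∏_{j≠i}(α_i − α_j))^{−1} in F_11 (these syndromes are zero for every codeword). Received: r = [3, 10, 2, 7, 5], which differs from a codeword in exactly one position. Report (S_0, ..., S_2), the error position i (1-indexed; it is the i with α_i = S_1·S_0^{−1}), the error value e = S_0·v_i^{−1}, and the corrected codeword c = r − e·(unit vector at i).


S = (8, 10, 7), error at position 3, error magnitude e = 2, c = [3, 10, 0, 7, 5].

Step 1: column multipliers v_i = (∏_{j≠i}(α_i − α_j))^{−1} mod 11.
  i = 1 (α = 9): (9−6)(9−4)(9−1)(9−5) = 3·5·8·4 = 480 ≡ 7, so v_1 = 7^{−1} = 8 (mod 11).
  i = 2 (α = 6): (6−9)(6−4)(6−1)(6−5) = (−3)·2·5·1 = −30 ≡ 3, so v_2 = 3^{−1} = 4 (mod 11).
  i = 3 (α = 4): (4−9)(4−6)(4−1)(4−5) = (−5)·(−2)·3·(−1) = −30 ≡ 3, so v_3 = 3^{−1} = 4 (mod 11).
  i = 4 (α = 1): (1−9)(1−6)(1−4)(1−5) = (−8)·(−5)·(−3)·(−4) = 480 ≡ 7, so v_4 = 7^{−1} = 8 (mod 11).
  i = 5 (α = 5): (5−9)(5−6)(5−4)(5−1) = (−4)·(−1)·1·4 = 16 ≡ 5, so v_5 = 5^{−1} = 9 (mod 11).
  v = [8, 4, 4, 8, 9].
Step 2: syndromes of r = [3, 10, 2, 7, 5] (all sums mod 11).
  S_0 = Σ v_i r_i = 8·3 + 4·10 + 4·2 + 8·7 + 9·5 = 173 ≡ 8.
  S_1 = Σ v_i α_i r_i = 8·9·3 + 4·6·10 + 4·4·2 + 8·1·7 + 9·5·5 = 769 ≡ 10.
  α_i^2 mod 11 = [4, 3, 5, 1, 3].
  S_2 = Σ v_i α_i^2 r_i = 8·4·3 + 4·3·10 + 4·5·2 + 8·1·7 + 9·3·5 = 447 ≡ 7.
  S = (8, 10, 7) ≠ 0, so r is not a codeword (an error is present).
Step 3: locate the error. For a single error e at position i, S_ℓ = v_i·e·α_i^ℓ, so α_err = S_1/S_0.
  S_0^{−1} = 8^{−1} = 7 (mod 11), so α_err = 10·7 = 70 ≡ 4 = α_3. Error position i = 3.
  Consistency check: S_2/S_1 = 7·10 = 70 ≡ 4 = α_err ✓ (single-error assumption holds).
Step 4: error magnitude e = S_0/v_3 = S_0·∏_{j≠3}(α_3 − α_j) = 8·3 = 24 ≡ 2 (mod 11).
Step 5: correct position 3: c_3 = r_3 − e = 2 − 2 ≡ 0 (mod 11). Hence c = [3, 10, 0, 7, 5].
  Check: interpolating c through the α_i gives m(x) = 2 + 5·x (degree < 2) with m(α_i) = c_i for every i, so c is indeed a codeword.


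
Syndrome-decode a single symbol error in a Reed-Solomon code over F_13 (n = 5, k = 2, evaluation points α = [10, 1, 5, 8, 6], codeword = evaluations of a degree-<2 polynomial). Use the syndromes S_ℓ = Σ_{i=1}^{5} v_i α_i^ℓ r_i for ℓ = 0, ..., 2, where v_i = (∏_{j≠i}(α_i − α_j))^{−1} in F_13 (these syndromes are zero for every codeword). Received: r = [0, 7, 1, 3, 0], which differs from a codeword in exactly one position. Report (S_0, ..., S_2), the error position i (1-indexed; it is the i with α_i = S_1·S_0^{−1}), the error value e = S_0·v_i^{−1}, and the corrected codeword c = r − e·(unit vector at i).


S = (7, 3, 5), error at position 5, error magnitude e = 7, c = [0, 7, 1, 3, 6].

Step 1: column multipliers v_i = (∏_{j≠i}(α_i − α_j))^{−1} mod 13.
  i = 1 (α = 10): (10−1)(10−5)(10−8)(10−6) = 9·5·2·4 = 360 ≡ 9, so v_1 = 9^{−1} = 3 (mod 13).
  i = 2 (α = 1): (1−10)(1−5)(1−8)(1−6) = (−9)·(−4)·(−7)·(−5) = 1260 ≡ 12, so v_2 = 12^{−1} = 12 (mod 13).
  i = 3 (α = 5): (5−10)(5−1)(5−8)(5−6) = (−5)·4·(−3)·(−1) = −60 ≡ 5, so v_3 = 5^{−1} = 8 (mod 13).
  i = 4 (α = 8): (8−10)(8−1)(8−5)(8−6) = (−2)·7·3·2 = −84 ≡ 7, so v_4 = 7^{−1} = 2 (mod 13).
  i = 5 (α = 6): (6−10)(6−1)(6−5)(6−8) = (−4)·5·1·(−2) = 40 ≡ 1, so v_5 = 1^{−1} = 1 (mod 13).
  v = [3, 12, 8, 2, 1].
Step 2: syndromes of r = [0, 7, 1, 3, 0] (all sums mod 13).
  S_0 = Σ v_i r_i = 3·0 + 12·7 + 8·1 + 2·3 + 1·0 = 98 ≡ 7.
  S_1 = Σ v_i α_i r_i = 3·10·0 + 12·1·7 + 8·5·1 + 2·8·3 + 1·6·0 = 172 ≡ 3.
  α_i^2 mod 13 = [9, 1, 12, 12, 10].
  S_2 = Σ v_i α_i^2 r_i = 3·9·0 + 12·1·7 + 8·12·1 + 2·12·3 + 1·10·0 = 252 ≡ 5.
  S = (7, 3, 5) ≠ 0, so r is not a codeword (an error is present).
Step 3: locate the error. For a single error e at position i, S_ℓ = v_i·e·α_i^ℓ, so α_err = S_1/S_0.
  S_0^{−1} = 7^{−1} = 2 (mod 13), so α_err = 3·2 = 6 ≡ 6 = α_5. Error position i = 5.
  Consistency check: S_2/S_1 = 5·9 = 45 ≡ 6 = α_err ✓ (single-error assumption holds).
Step 4: error magnitude e = S_0/v_5 = S_0·∏_{j≠5}(α_5 − α_j) = 7·1 = 7 ≡ 7 (mod 13).
Step 5: correct position 5: c_5 = r_5 − e = 0 − 7 ≡ 6 (mod 13). Hence c = [0, 7, 1, 3, 6].
  Check: interpolating c through the α_i gives m(x) = 2 + 5·x (degree < 2) with m(α_i) = c_i for every i, so c is indeed a codeword.


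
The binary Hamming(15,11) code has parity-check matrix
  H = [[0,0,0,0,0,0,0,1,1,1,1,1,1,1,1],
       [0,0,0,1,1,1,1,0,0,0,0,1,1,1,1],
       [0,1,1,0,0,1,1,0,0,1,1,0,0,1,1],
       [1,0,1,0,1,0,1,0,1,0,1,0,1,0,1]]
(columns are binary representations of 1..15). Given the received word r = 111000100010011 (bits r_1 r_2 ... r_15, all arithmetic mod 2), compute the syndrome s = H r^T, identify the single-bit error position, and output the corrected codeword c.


s = (1, 1, 0, 1)^T, error position = 13, corrected codeword c = 111000100010111

Compute s = H r^T mod 2 one row at a time:
  s_1 = 0 + 0 + 0 + 1 + 0 + 0 + 1 + 1 = 3 ≡ 1 (mod 2).
  s_2 = 0 + 0 + 0 + 1 + 0 + 0 + 1 + 1 = 3 ≡ 1 (mod 2).
  s_3 = 1 + 1 + 0 + 1 + 0 + 1 + 1 + 1 = 6 ≡ 0 (mod 2).
  s_4 = 1 + 1 + 0 + 1 + 0 + 1 + 0 + 1 = 5 ≡ 1 (mod 2).
s = (1, 1, 0, 1)^T — this equals column 13 of H (binary 1101), so error is at position 13.
Correct: flip bit 13 of r = 111000100010011 to get c = 111000100010111.


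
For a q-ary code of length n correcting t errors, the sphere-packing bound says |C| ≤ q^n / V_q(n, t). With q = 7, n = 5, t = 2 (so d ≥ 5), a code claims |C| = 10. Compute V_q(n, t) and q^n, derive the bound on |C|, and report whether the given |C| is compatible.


V_q(n, t) = 391, q^n = 16807, Hamming bound = 42, |C| = 10 ≤ bound (satisfied).

Step 1: Compute V_q(n, t) = Σ_{j=0}^2 C(n, j) (q−1)^j.
  j = 0: C(5,0)·(6)^0 = 1·1 = 1.
  j = 1: C(5,1)·(6)^1 = 5·6 = 30.
  j = 2: C(5,2)·(6)^2 = 10·36 = 360.
  V_q(n, t) = 1 + 30 + 360 = 391.
Step 2: q^n = 7^5 = 16807.
Step 3: Hamming bound ⌊q^n / V_q(n,t)⌋ = ⌊16807/391⌋ = 42.
Step 4: Compare |C| = 10 to 42: satisfied.
The claimed |C| lies below the Hamming bound.


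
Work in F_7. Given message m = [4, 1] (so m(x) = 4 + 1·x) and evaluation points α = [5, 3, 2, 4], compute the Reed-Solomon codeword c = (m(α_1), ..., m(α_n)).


c = [2, 0, 6, 1]

Message polynomial: m(x) = 4 + 1·x (mod 7).
For each evaluation point α_i, compute m(α_i) mod 7:
  α_1 = 5: Horner steps 1 → 2, so m(5) = 2.
  α_2 = 3: Horner steps 1 → 0, so m(3) = 0.
  α_3 = 2: Horner steps 1 → 6, so m(2) = 6.
  α_4 = 4: Horner steps 1 → 1, so m(4) = 1.
Codeword c = [2, 0, 6, 1] ∈ F_7^4.


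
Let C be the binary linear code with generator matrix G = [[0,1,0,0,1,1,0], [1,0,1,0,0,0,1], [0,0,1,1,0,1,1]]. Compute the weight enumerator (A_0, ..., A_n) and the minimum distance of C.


Weight distribution: A_0 = 1, A_3 = 3, A_4 = 2, A_5 = 1, A_6 = 1. Minimum distance d = 3.

Enumerate all 2^3 = 8 messages m ∈ F_2^3.
For each, compute codeword c = mG in F_2^7, then tally its weight.
  m = 000 → c = 0000000, weight = 0.
  m = 100 → c = 0100110, weight = 3.
  m = 010 → c = 1010001, weight = 3.
  m = 110 → c = 1110111, weight = 6.
  m = 001 → c = 0011011, weight = 4.
  m = 101 → c = 0111101, weight = 5.
  m = 011 → c = 1001010, weight = 3.
  m = 111 → c = 1101100, weight = 4.
Tally weights:
  weight 0: 1 codewords.
  weight 3: 3 codewords.
  weight 4: 2 codewords.
  weight 5: 1 codewords.
  weight 6: 1 codewords.
Minimum distance d = smallest w > 0 with A_w > 0 = 3.
Sanity: Σ A_w = 8 = 2^3 = 8 ✓.


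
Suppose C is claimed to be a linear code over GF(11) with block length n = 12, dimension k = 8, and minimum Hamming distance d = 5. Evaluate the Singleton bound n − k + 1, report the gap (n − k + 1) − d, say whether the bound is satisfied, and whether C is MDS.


Singleton RHS = n − k + 1 = 5, slack = 0, bound satisfied, MDS.

Singleton bound: d ≤ n − k + 1.
Here n = 12, k = 8, so n − k + 1 = 5.
Given d = 5, check d ≤ 5: YES.
Slack = (n − k + 1) − d = 0.
The code is MDS (slack = 0).
Description: the claimed parameters are [12, 8, 5]_11; such a code would be MDS (meets Singleton bound).


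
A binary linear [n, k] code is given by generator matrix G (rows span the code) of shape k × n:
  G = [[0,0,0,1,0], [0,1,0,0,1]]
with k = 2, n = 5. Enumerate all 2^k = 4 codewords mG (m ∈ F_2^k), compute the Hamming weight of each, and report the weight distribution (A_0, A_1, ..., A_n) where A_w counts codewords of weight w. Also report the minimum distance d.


Weight distribution: A_0 = 1, A_1 = 1, A_2 = 1, A_3 = 1. Minimum distance d = 1.

Enumerate all 2^2 = 4 messages m ∈ F_2^2.
For each, compute codeword c = mG in F_2^5, then tally its weight.
  m = 00 → c = 00000, weight = 0.
  m = 10 → c = 00010, weight = 1.
  m = 01 → c = 01001, weight = 2.
  m = 11 → c = 01011, weight = 3.
Tally weights:
  weight 0: 1 codewords.
  weight 1: 1 codewords.
  weight 2: 1 codewords.
  weight 3: 1 codewords.
Minimum distance d = smallest w > 0 with A_w > 0 = 1.
Sanity: Σ A_w = 4 = 2^2 = 4 ✓.


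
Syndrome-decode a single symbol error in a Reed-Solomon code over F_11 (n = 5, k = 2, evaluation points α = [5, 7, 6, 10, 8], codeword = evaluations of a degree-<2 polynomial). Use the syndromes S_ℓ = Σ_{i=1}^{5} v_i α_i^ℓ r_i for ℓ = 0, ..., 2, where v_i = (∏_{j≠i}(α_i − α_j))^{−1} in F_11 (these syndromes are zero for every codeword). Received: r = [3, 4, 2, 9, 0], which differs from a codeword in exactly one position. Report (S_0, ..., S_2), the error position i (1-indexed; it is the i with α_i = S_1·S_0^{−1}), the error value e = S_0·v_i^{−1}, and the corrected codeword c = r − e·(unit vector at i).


S = (6, 9, 8), error at position 2, error magnitude e = 3, c = [3, 1, 2, 9, 0].

Step 1: column multipliers v_i = (∏_{j≠i}(α_i − α_j))^{−1} mod 11.
  i = 1 (α = 5): (5−7)(5−6)(5−10)(5−8) = (−2)·(−1)·(−5)·(−3) = 30 ≡ 8, so v_1 = 8^{−1} = 7 (mod 11).
  i = 2 (α = 7): (7−5)(7−6)(7−10)(7−8) = 2·1·(−3)·(−1) = 6 ≡ 6, so v_2 = 6^{−1} = 2 (mod 11).
  i = 3 (α = 6): (6−5)(6−7)(6−10)(6−8) = 1·(−1)·(−4)·(−2) = −8 ≡ 3, so v_3 = 3^{−1} = 4 (mod 11).
  i = 4 (α = 10): (10−5)(10−7)(10−6)(10−8) = 5·3·4·2 = 120 ≡ 10, so v_4 = 10^{−1} = 10 (mod 11).
  i = 5 (α = 8): (8−5)(8−7)(8−6)(8−10) = 3·1·2·(−2) = −12 ≡ 10, so v_5 = 10^{−1} = 10 (mod 11).
  v = [7, 2, 4, 10, 10].
Step 2: syndromes of r = [3, 4, 2, 9, 0] (all sums mod 11).
  S_0 = Σ v_i r_i = 7·3 + 2·4 + 4·2 + 10·9 + 10·0 = 127 ≡ 6.
  S_1 = Σ v_i α_i r_i = 7·5·3 + 2·7·4 + 4·6·2 + 10·10·9 + 10·8·0 = 1109 ≡ 9.
  α_i^2 mod 11 = [3, 5, 3, 1, 9].
  S_2 = Σ v_i α_i^2 r_i = 7·3·3 + 2·5·4 + 4·3·2 + 10·1·9 + 10·9·0 = 217 ≡ 8.
  S = (6, 9, 8) ≠ 0, so r is not a codeword (an error is present).
Step 3: locate the error. For a single error e at position i, S_ℓ = v_i·e·α_i^ℓ, so α_err = S_1/S_0.
  S_0^{−1} = 6^{−1} = 2 (mod 11), so α_err = 9·2 = 18 ≡ 7 = α_2. Error position i = 2.
  Consistency check: S_2/S_1 = 8·5 = 40 ≡ 7 = α_err ✓ (single-error assumption holds).
Step 4: error magnitude e = S_0/v_2 = S_0·∏_{j≠2}(α_2 − α_j) = 6·6 = 36 ≡ 3 (mod 11).
Step 5: correct position 2: c_2 = r_2 − e = 4 − 3 ≡ 1 (mod 11). Hence c = [3, 1, 2, 9, 0].
  Check: interpolating c through the α_i gives m(x) = 8 + 10·x (degree < 2) with m(α_i) = c_i for every i, so c is indeed a codeword.
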